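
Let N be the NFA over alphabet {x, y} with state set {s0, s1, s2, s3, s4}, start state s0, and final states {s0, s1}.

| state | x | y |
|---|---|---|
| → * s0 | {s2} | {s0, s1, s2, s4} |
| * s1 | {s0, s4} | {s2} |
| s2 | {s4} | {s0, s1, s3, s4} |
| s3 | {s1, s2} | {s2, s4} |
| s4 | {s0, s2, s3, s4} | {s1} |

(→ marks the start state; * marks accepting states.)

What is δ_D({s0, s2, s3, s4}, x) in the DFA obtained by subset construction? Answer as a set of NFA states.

δ(s0,x) = {s2}; δ(s2,x) = {s4}; δ(s3,x) = {s1, s2}; δ(s4,x) = {s0, s2, s3, s4}.
Union: {s0, s1, s2, s3, s4}.

{s0, s1, s2, s3, s4}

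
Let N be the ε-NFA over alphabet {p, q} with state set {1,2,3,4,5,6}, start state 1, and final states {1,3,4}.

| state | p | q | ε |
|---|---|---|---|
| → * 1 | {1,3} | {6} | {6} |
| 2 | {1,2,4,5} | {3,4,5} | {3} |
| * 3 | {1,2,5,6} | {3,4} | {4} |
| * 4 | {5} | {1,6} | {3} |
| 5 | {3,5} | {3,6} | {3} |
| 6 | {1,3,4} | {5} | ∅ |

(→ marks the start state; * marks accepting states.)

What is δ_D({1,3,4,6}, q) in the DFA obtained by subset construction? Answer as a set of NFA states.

δ(1,q) = {6}; δ(3,q) = {3,4}; δ(4,q) = {1,6}; δ(6,q) = {5}.
Union: {1,3,4,5,6}.

{1,3,4,5,6}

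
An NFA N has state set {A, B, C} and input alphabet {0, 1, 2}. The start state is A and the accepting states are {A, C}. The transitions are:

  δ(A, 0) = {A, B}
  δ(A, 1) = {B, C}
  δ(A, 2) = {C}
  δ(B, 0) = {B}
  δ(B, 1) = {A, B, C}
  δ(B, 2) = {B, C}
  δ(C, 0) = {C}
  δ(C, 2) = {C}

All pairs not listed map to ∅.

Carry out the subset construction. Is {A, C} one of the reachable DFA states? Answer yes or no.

Start state of the DFA: {A}.
{A} --0--> {A, B}  [new]
{A} --1--> {B, C}  [new]
{A} --2--> {C}  [new]
{A, B} --0--> {A, B}  [seen]
{A, B} --1--> {A, B, C}  [new]
{A, B} --2--> {B, C}  [seen]
{B, C} --0--> {B, C}  [seen]
{B, C} --1--> {A, B, C}  [seen]
{B, C} --2--> {B, C}  [seen]
{C} --0--> {C}  [seen]
{C} --1--> ∅  [new]
{C} --2--> {C}  [seen]
{A, B, C} --0--> {A, B, C}  [seen]
{A, B, C} --1--> {A, B, C}  [seen]
{A, B, C} --2--> {B, C}  [seen]
∅ --0--> ∅  [seen]
∅ --1--> ∅  [seen]
∅ --2--> ∅  [seen]
Reachable DFA states: {A}, {A, B}, {B, C}, {C}, {A, B, C}, ∅.
{A, C} is not among them.

no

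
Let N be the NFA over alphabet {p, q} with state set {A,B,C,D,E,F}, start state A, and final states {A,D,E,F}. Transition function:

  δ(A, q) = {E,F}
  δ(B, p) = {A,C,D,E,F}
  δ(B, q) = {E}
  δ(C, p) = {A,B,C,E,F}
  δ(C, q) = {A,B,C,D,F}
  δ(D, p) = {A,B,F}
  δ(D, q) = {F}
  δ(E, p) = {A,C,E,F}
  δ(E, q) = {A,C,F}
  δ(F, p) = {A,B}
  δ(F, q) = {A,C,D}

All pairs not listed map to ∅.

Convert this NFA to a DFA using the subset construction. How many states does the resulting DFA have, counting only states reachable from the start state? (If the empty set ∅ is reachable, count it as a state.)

Start state of the DFA: {A}.
{A} --p--> ∅  [new]
{A} --q--> {E,F}  [new]
∅ --p--> ∅  [seen]
∅ --q--> ∅  [seen]
{E,F} --p--> {A,B,C,E,F}  [new]
{E,F} --q--> {A,C,D,F}  [new]
{A,B,C,E,F} --p--> {A,B,C,D,E,F}  [new]
{A,B,C,E,F} --q--> {A,B,C,D,E,F}  [seen]
{A,C,D,F} --p--> {A,B,C,E,F}  [seen]
{A,C,D,F} --q--> {A,B,C,D,E,F}  [seen]
{A,B,C,D,E,F} --p--> {A,B,C,D,E,F}  [seen]
{A,B,C,D,E,F} --q--> {A,B,C,D,E,F}  [seen]
Reachable DFA states: {A}, ∅, {E,F}, {A,B,C,E,F}, {A,C,D,F}, {A,B,C,D,E,F}.

6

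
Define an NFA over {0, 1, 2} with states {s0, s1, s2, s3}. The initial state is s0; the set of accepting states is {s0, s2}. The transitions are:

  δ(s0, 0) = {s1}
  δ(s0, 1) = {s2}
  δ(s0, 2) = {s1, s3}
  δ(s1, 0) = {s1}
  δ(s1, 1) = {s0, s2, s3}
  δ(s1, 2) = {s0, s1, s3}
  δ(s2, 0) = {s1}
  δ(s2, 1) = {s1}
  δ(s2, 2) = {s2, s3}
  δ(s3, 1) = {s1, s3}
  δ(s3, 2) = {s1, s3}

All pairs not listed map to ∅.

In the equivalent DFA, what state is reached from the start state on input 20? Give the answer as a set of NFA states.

Start: {s0}.
δ(s0,2) = {s1, s3}.
Union: {s1, s3}.
After 2: {s1, s3}.
δ(s1,0) = {s1}; δ(s3,0) = ∅.
Union: {s1}.
After 0: {s1}.

{s1}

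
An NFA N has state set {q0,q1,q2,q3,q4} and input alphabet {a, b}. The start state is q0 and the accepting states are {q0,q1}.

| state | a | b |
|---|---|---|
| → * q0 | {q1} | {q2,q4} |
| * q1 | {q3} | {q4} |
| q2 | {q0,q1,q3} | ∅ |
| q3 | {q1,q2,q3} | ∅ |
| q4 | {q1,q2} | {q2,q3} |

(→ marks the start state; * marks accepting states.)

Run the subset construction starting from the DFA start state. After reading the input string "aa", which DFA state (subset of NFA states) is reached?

{q3}

Start: {q0}.
δ(q0,a) = {q1}.
Union: {q1}.
After a: {q1}.
δ(q1,a) = {q3}.
Union: {q3}.
After a: {q3}.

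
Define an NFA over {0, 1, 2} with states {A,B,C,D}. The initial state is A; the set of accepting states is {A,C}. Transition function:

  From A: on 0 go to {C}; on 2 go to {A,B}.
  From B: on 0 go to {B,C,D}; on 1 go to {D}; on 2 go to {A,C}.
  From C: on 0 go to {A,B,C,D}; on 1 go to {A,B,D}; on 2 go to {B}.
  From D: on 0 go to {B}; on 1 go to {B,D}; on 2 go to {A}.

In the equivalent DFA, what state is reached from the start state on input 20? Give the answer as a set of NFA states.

{B,C,D}

Start: {A}.
δ(A,2) = {A,B}.
Union: {A,B}.
After 2: {A,B}.
δ(A,0) = {C}; δ(B,0) = {B,C,D}.
Union: {B,C,D}.
After 0: {B,C,D}.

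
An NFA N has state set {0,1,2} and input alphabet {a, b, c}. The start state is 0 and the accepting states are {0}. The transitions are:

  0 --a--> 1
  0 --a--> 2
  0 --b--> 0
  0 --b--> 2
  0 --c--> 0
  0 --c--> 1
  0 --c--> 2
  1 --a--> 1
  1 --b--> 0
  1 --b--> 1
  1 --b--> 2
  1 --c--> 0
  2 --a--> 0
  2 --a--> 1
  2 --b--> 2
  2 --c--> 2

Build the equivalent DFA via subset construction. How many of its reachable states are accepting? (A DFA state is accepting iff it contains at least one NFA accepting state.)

4

Start state of the DFA: {0}.
{0} --a--> {1,2}  [new]
{0} --b--> {0,2}  [new]
{0} --c--> {0,1,2}  [new]
{1,2} --a--> {0,1}  [new]
{1,2} --b--> {0,1,2}  [seen]
{1,2} --c--> {0,2}  [seen]
{0,2} --a--> {0,1,2}  [seen]
{0,2} --b--> {0,2}  [seen]
{0,2} --c--> {0,1,2}  [seen]
{0,1,2} --a--> {0,1,2}  [seen]
{0,1,2} --b--> {0,1,2}  [seen]
{0,1,2} --c--> {0,1,2}  [seen]
{0,1} --a--> {1,2}  [seen]
{0,1} --b--> {0,1,2}  [seen]
{0,1} --c--> {0,1,2}  [seen]
Reachable DFA states: {0}, {1,2}, {0,2}, {0,1,2}, {0,1}.
Accepting DFA states (contain an NFA accepting state): {0}, {0,2}, {0,1,2}, {0,1}.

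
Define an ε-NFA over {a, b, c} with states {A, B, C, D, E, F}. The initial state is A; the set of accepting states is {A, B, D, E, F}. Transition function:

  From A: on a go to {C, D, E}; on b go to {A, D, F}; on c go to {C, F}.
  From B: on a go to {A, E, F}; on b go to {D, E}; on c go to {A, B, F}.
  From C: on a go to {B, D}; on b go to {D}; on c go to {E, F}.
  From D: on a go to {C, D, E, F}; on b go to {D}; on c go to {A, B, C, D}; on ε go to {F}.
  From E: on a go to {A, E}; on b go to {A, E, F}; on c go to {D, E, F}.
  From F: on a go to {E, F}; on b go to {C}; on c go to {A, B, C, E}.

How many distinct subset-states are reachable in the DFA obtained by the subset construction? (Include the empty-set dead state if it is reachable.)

11

Start state of the DFA: {A} (ε-closure of the NFA start).
{A} --a--> {C, D, E, F}  [new]
{A} --b--> {A, D, F}  [new]
{A} --c--> {C, F}  [new]
{C, D, E, F} --a--> {A, B, C, D, E, F}  [new]
{C, D, E, F} --b--> {A, C, D, E, F}  [new]
{C, D, E, F} --c--> {A, B, C, D, E, F}  [seen]
{A, D, F} --a--> {C, D, E, F}  [seen]
{A, D, F} --b--> {A, C, D, F}  [new]
{A, D, F} --c--> {A, B, C, D, E, F}  [seen]
{C, F} --a--> {B, D, E, F}  [new]
{C, F} --b--> {C, D, F}  [new]
{C, F} --c--> {A, B, C, E, F}  [new]
{A, B, C, D, E, F} --a--> {A, B, C, D, E, F}  [seen]
{A, B, C, D, E, F} --b--> {A, C, D, E, F}  [seen]
{A, B, C, D, E, F} --c--> {A, B, C, D, E, F}  [seen]
{A, C, D, E, F} --a--> {A, B, C, D, E, F}  [seen]
{A, C, D, E, F} --b--> {A, C, D, E, F}  [seen]
{A, C, D, E, F} --c--> {A, B, C, D, E, F}  [seen]
{A, C, D, F} --a--> {B, C, D, E, F}  [new]
{A, C, D, F} --b--> {A, C, D, F}  [seen]
{A, C, D, F} --c--> {A, B, C, D, E, F}  [seen]
{B, D, E, F} --a--> {A, C, D, E, F}  [seen]
{B, D, E, F} --b--> {A, C, D, E, F}  [seen]
{B, D, E, F} --c--> {A, B, C, D, E, F}  [seen]
{C, D, F} --a--> {B, C, D, E, F}  [seen]
{C, D, F} --b--> {C, D, F}  [seen]
{C, D, F} --c--> {A, B, C, D, E, F}  [seen]
{A, B, C, E, F} --a--> {A, B, C, D, E, F}  [seen]
{A, B, C, E, F} --b--> {A, C, D, E, F}  [seen]
{A, B, C, E, F} --c--> {A, B, C, D, E, F}  [seen]
{B, C, D, E, F} --a--> {A, B, C, D, E, F}  [seen]
{B, C, D, E, F} --b--> {A, C, D, E, F}  [seen]
{B, C, D, E, F} --c--> {A, B, C, D, E, F}  [seen]
Reachable DFA states: {A}, {C, D, E, F}, {A, D, F}, {C, F}, {A, B, C, D, E, F}, {A, C, D, E, F}, {A, C, D, F}, {B, D, E, F}, {C, D, F}, {A, B, C, E, F}, {B, C, D, E, F}.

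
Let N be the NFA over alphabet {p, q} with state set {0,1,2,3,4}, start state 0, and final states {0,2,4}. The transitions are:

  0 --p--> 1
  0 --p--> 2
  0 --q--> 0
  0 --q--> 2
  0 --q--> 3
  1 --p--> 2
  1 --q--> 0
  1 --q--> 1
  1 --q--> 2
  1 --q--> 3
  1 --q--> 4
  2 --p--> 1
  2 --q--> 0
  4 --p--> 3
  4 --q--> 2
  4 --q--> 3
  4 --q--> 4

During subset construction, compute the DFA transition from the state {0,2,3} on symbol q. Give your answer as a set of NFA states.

δ(0,q) = {0,2,3}; δ(2,q) = {0}; δ(3,q) = ∅.
Union: {0,2,3}.

{0,2,3}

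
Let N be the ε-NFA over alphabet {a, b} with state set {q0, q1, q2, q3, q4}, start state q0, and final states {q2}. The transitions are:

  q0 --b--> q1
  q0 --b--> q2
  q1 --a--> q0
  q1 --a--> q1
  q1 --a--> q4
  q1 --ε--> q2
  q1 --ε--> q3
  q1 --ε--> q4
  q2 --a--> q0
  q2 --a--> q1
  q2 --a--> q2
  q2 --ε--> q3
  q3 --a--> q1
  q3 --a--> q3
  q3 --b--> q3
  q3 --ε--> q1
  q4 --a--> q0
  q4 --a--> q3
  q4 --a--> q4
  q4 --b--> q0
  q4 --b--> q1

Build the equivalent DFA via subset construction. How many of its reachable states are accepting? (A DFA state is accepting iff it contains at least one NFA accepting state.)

2

Start state of the DFA: {q0} (ε-closure of the NFA start).
{q0} --a--> ∅  [new]
{q0} --b--> {q1, q2, q3, q4}  [new]
∅ --a--> ∅  [seen]
∅ --b--> ∅  [seen]
{q1, q2, q3, q4} --a--> {q0, q1, q2, q3, q4}  [new]
{q1, q2, q3, q4} --b--> {q0, q1, q2, q3, q4}  [seen]
{q0, q1, q2, q3, q4} --a--> {q0, q1, q2, q3, q4}  [seen]
{q0, q1, q2, q3, q4} --b--> {q0, q1, q2, q3, q4}  [seen]
Reachable DFA states: {q0}, ∅, {q1, q2, q3, q4}, {q0, q1, q2, q3, q4}.
Accepting DFA states (contain an NFA accepting state): {q1, q2, q3, q4}, {q0, q1, q2, q3, q4}.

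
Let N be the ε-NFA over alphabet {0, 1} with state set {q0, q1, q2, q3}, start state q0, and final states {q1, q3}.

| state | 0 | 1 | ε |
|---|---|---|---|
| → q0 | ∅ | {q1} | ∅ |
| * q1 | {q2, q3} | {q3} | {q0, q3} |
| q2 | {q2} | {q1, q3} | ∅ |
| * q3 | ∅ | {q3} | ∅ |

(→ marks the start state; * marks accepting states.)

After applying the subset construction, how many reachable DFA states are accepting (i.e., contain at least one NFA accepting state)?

2

Start state of the DFA: {q0} (ε-closure of the NFA start).
{q0} --0--> ∅  [new]
{q0} --1--> {q0, q1, q3}  [new]
∅ --0--> ∅  [seen]
∅ --1--> ∅  [seen]
{q0, q1, q3} --0--> {q2, q3}  [new]
{q0, q1, q3} --1--> {q0, q1, q3}  [seen]
{q2, q3} --0--> {q2}  [new]
{q2, q3} --1--> {q0, q1, q3}  [seen]
{q2} --0--> {q2}  [seen]
{q2} --1--> {q0, q1, q3}  [seen]
Reachable DFA states: {q0}, ∅, {q0, q1, q3}, {q2, q3}, {q2}.
Accepting DFA states (contain an NFA accepting state): {q0, q1, q3}, {q2, q3}.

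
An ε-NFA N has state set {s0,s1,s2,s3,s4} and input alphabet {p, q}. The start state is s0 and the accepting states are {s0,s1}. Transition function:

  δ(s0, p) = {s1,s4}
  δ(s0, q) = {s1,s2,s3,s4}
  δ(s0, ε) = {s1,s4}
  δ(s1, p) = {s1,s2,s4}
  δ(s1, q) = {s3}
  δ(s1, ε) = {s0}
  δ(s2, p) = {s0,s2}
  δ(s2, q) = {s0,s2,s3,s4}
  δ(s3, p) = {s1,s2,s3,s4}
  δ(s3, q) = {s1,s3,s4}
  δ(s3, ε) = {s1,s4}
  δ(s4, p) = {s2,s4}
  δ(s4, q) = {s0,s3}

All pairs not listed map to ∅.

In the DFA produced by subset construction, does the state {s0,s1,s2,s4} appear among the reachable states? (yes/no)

yes

Start state of the DFA: {s0,s1,s4} (ε-closure of the NFA start).
{s0,s1,s4} --p--> {s0,s1,s2,s4}  [new]
{s0,s1,s4} --q--> {s0,s1,s2,s3,s4}  [new]
{s0,s1,s2,s4} --p--> {s0,s1,s2,s4}  [seen]
{s0,s1,s2,s4} --q--> {s0,s1,s2,s3,s4}  [seen]
{s0,s1,s2,s3,s4} --p--> {s0,s1,s2,s3,s4}  [seen]
{s0,s1,s2,s3,s4} --q--> {s0,s1,s2,s3,s4}  [seen]
Reachable DFA states: {s0,s1,s4}, {s0,s1,s2,s4}, {s0,s1,s2,s3,s4}.
{s0,s1,s2,s4} is among them.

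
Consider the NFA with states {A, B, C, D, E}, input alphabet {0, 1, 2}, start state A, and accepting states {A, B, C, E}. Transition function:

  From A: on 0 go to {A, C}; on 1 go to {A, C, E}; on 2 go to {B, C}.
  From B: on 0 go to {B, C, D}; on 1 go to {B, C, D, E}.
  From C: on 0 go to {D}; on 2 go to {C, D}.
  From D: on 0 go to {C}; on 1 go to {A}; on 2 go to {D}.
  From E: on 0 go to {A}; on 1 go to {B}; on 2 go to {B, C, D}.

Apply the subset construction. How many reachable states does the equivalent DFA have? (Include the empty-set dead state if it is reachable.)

Start state of the DFA: {A}.
{A} --0--> {A, C}  [new]
{A} --1--> {A, C, E}  [new]
{A} --2--> {B, C}  [new]
{A, C} --0--> {A, C, D}  [new]
{A, C} --1--> {A, C, E}  [seen]
{A, C} --2--> {B, C, D}  [new]
{A, C, E} --0--> {A, C, D}  [seen]
{A, C, E} --1--> {A, B, C, E}  [new]
{A, C, E} --2--> {B, C, D}  [seen]
{B, C} --0--> {B, C, D}  [seen]
{B, C} --1--> {B, C, D, E}  [new]
{B, C} --2--> {C, D}  [new]
{A, C, D} --0--> {A, C, D}  [seen]
{A, C, D} --1--> {A, C, E}  [seen]
{A, C, D} --2--> {B, C, D}  [seen]
{B, C, D} --0--> {B, C, D}  [seen]
{B, C, D} --1--> {A, B, C, D, E}  [new]
{B, C, D} --2--> {C, D}  [seen]
{A, B, C, E} --0--> {A, B, C, D}  [new]
{A, B, C, E} --1--> {A, B, C, D, E}  [seen]
{A, B, C, E} --2--> {B, C, D}  [seen]
{B, C, D, E} --0--> {A, B, C, D}  [seen]
{B, C, D, E} --1--> {A, B, C, D, E}  [seen]
{B, C, D, E} --2--> {B, C, D}  [seen]
{C, D} --0--> {C, D}  [seen]
{C, D} --1--> {A}  [seen]
{C, D} --2--> {C, D}  [seen]
{A, B, C, D, E} --0--> {A, B, C, D}  [seen]
{A, B, C, D, E} --1--> {A, B, C, D, E}  [seen]
{A, B, C, D, E} --2--> {B, C, D}  [seen]
{A, B, C, D} --0--> {A, B, C, D}  [seen]
{A, B, C, D} --1--> {A, B, C, D, E}  [seen]
{A, B, C, D} --2--> {B, C, D}  [seen]
Reachable DFA states: {A}, {A, C}, {A, C, E}, {B, C}, {A, C, D}, {B, C, D}, {A, B, C, E}, {B, C, D, E}, {C, D}, {A, B, C, D, E}, {A, B, C, D}.

11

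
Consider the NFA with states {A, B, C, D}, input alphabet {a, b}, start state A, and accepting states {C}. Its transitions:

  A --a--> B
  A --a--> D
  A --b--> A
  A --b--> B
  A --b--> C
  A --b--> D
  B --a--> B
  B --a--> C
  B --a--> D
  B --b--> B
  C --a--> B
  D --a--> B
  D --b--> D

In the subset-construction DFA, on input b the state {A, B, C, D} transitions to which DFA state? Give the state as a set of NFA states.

{A, B, C, D}

δ(A,b) = {A, B, C, D}; δ(B,b) = {B}; δ(C,b) = ∅; δ(D,b) = {D}.
Union: {A, B, C, D}.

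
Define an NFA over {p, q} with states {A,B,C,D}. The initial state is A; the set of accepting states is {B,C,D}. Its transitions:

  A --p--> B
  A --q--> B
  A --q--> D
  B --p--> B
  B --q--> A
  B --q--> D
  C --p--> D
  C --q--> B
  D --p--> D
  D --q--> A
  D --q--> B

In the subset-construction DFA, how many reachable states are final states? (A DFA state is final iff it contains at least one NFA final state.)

Start state of the DFA: {A}.
{A} --p--> {B}  [new]
{A} --q--> {B,D}  [new]
{B} --p--> {B}  [seen]
{B} --q--> {A,D}  [new]
{B,D} --p--> {B,D}  [seen]
{B,D} --q--> {A,B,D}  [new]
{A,D} --p--> {B,D}  [seen]
{A,D} --q--> {A,B,D}  [seen]
{A,B,D} --p--> {B,D}  [seen]
{A,B,D} --q--> {A,B,D}  [seen]
Reachable DFA states: {A}, {B}, {B,D}, {A,D}, {A,B,D}.
Accepting DFA states (contain an NFA accepting state): {B}, {B,D}, {A,D}, {A,B,D}.

4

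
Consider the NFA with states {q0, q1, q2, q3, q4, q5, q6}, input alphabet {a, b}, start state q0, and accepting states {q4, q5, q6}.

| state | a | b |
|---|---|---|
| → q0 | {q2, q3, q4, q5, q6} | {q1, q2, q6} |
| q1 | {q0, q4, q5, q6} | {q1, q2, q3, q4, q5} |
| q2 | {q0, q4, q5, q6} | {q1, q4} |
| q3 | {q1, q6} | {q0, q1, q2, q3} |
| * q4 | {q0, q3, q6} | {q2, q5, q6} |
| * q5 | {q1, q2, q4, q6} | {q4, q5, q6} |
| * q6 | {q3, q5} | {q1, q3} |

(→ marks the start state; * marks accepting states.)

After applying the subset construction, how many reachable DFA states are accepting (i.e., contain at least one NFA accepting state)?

Start state of the DFA: {q0}.
{q0} --a--> {q2, q3, q4, q5, q6}  [new]
{q0} --b--> {q1, q2, q6}  [new]
{q2, q3, q4, q5, q6} --a--> {q0, q1, q2, q3, q4, q5, q6}  [new]
{q2, q3, q4, q5, q6} --b--> {q0, q1, q2, q3, q4, q5, q6}  [seen]
{q1, q2, q6} --a--> {q0, q3, q4, q5, q6}  [new]
{q1, q2, q6} --b--> {q1, q2, q3, q4, q5}  [new]
{q0, q1, q2, q3, q4, q5, q6} --a--> {q0, q1, q2, q3, q4, q5, q6}  [seen]
{q0, q1, q2, q3, q4, q5, q6} --b--> {q0, q1, q2, q3, q4, q5, q6}  [seen]
{q0, q3, q4, q5, q6} --a--> {q0, q1, q2, q3, q4, q5, q6}  [seen]
{q0, q3, q4, q5, q6} --b--> {q0, q1, q2, q3, q4, q5, q6}  [seen]
{q1, q2, q3, q4, q5} --a--> {q0, q1, q2, q3, q4, q5, q6}  [seen]
{q1, q2, q3, q4, q5} --b--> {q0, q1, q2, q3, q4, q5, q6}  [seen]
Reachable DFA states: {q0}, {q2, q3, q4, q5, q6}, {q1, q2, q6}, {q0, q1, q2, q3, q4, q5, q6}, {q0, q3, q4, q5, q6}, {q1, q2, q3, q4, q5}.
Accepting DFA states (contain an NFA accepting state): {q2, q3, q4, q5, q6}, {q1, q2, q6}, {q0, q1, q2, q3, q4, q5, q6}, {q0, q3, q4, q5, q6}, {q1, q2, q3, q4, q5}.

5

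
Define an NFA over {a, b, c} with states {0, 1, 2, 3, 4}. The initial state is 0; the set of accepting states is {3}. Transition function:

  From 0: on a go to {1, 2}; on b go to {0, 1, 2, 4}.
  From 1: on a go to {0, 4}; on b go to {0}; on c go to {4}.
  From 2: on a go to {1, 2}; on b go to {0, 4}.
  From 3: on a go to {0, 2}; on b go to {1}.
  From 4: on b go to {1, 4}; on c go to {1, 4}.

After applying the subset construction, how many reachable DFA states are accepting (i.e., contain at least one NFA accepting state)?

Start state of the DFA: {0}.
{0} --a--> {1, 2}  [new]
{0} --b--> {0, 1, 2, 4}  [new]
{0} --c--> ∅  [new]
{1, 2} --a--> {0, 1, 2, 4}  [seen]
{1, 2} --b--> {0, 4}  [new]
{1, 2} --c--> {4}  [new]
{0, 1, 2, 4} --a--> {0, 1, 2, 4}  [seen]
{0, 1, 2, 4} --b--> {0, 1, 2, 4}  [seen]
{0, 1, 2, 4} --c--> {1, 4}  [new]
∅ --a--> ∅  [seen]
∅ --b--> ∅  [seen]
∅ --c--> ∅  [seen]
{0, 4} --a--> {1, 2}  [seen]
{0, 4} --b--> {0, 1, 2, 4}  [seen]
{0, 4} --c--> {1, 4}  [seen]
{4} --a--> ∅  [seen]
{4} --b--> {1, 4}  [seen]
{4} --c--> {1, 4}  [seen]
{1, 4} --a--> {0, 4}  [seen]
{1, 4} --b--> {0, 1, 4}  [new]
{1, 4} --c--> {1, 4}  [seen]
{0, 1, 4} --a--> {0, 1, 2, 4}  [seen]
{0, 1, 4} --b--> {0, 1, 2, 4}  [seen]
{0, 1, 4} --c--> {1, 4}  [seen]
Reachable DFA states: {0}, {1, 2}, {0, 1, 2, 4}, ∅, {0, 4}, {4}, {1, 4}, {0, 1, 4}.
Accepting DFA states (contain an NFA accepting state): none.

0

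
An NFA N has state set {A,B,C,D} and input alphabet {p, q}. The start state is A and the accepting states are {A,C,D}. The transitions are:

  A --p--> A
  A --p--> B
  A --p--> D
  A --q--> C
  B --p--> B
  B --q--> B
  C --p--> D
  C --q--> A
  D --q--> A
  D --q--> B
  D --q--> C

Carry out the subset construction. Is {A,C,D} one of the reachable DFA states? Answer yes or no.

Start state of the DFA: {A}.
{A} --p--> {A,B,D}  [new]
{A} --q--> {C}  [new]
{A,B,D} --p--> {A,B,D}  [seen]
{A,B,D} --q--> {A,B,C}  [new]
{C} --p--> {D}  [new]
{C} --q--> {A}  [seen]
{A,B,C} --p--> {A,B,D}  [seen]
{A,B,C} --q--> {A,B,C}  [seen]
{D} --p--> ∅  [new]
{D} --q--> {A,B,C}  [seen]
∅ --p--> ∅  [seen]
∅ --q--> ∅  [seen]
Reachable DFA states: {A}, {A,B,D}, {C}, {A,B,C}, {D}, ∅.
{A,C,D} is not among them.

no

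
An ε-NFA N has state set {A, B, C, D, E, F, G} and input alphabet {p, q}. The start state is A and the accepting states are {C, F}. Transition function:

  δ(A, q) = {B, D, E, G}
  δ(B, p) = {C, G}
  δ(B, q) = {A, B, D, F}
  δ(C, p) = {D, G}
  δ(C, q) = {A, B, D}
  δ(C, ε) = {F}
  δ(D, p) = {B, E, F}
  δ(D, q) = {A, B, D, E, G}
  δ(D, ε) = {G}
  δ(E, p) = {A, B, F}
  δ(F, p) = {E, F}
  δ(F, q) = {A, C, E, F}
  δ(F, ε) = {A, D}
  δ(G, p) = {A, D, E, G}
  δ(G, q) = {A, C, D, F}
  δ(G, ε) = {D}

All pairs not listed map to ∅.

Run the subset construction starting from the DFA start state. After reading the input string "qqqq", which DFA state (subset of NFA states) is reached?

Start: {A}.
δ(A,q) = {B, D, E, G}.
Union: {B, D, E, G}.
After q: {B, D, E, G}.
δ(B,q) = {A, B, D, F}; δ(D,q) = {A, B, D, E, G}; δ(E,q) = ∅; δ(G,q) = {A, C, D, F}.
Union: {A, B, C, D, E, F, G}.
After q: {A, B, C, D, E, F, G}.
δ(A,q) = {B, D, E, G}; δ(B,q) = {A, B, D, F}; δ(C,q) = {A, B, D}; δ(D,q) = {A, B, D, E, G}; δ(E,q) = ∅; δ(F,q) = {A, C, E, F}; δ(G,q) = {A, C, D, F}.
Union: {A, B, C, D, E, F, G}.
After q: {A, B, C, D, E, F, G}.
δ(A,q) = {B, D, E, G}; δ(B,q) = {A, B, D, F}; δ(C,q) = {A, B, D}; δ(D,q) = {A, B, D, E, G}; δ(E,q) = ∅; δ(F,q) = {A, C, E, F}; δ(G,q) = {A, C, D, F}.
Union: {A, B, C, D, E, F, G}.
After q: {A, B, C, D, E, F, G}.

{A, B, C, D, E, F, G}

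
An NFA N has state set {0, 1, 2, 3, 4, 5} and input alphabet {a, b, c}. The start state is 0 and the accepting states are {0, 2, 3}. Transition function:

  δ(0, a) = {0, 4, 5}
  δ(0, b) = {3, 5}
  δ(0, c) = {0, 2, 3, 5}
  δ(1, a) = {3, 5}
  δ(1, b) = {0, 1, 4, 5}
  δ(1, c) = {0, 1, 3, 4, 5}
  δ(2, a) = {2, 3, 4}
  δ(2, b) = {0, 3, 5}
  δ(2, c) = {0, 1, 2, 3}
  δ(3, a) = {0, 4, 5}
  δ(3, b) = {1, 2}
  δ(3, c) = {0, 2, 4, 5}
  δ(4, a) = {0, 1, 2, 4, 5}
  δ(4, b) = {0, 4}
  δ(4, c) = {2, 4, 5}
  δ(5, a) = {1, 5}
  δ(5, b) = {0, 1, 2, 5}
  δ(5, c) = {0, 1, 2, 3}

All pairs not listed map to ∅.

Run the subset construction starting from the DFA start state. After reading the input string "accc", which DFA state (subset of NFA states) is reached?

Start: {0}.
δ(0,a) = {0, 4, 5}.
Union: {0, 4, 5}.
After a: {0, 4, 5}.
δ(0,c) = {0, 2, 3, 5}; δ(4,c) = {2, 4, 5}; δ(5,c) = {0, 1, 2, 3}.
Union: {0, 1, 2, 3, 4, 5}.
After c: {0, 1, 2, 3, 4, 5}.
δ(0,c) = {0, 2, 3, 5}; δ(1,c) = {0, 1, 3, 4, 5}; δ(2,c) = {0, 1, 2, 3}; δ(3,c) = {0, 2, 4, 5}; δ(4,c) = {2, 4, 5}; δ(5,c) = {0, 1, 2, 3}.
Union: {0, 1, 2, 3, 4, 5}.
After c: {0, 1, 2, 3, 4, 5}.
δ(0,c) = {0, 2, 3, 5}; δ(1,c) = {0, 1, 3, 4, 5}; δ(2,c) = {0, 1, 2, 3}; δ(3,c) = {0, 2, 4, 5}; δ(4,c) = {2, 4, 5}; δ(5,c) = {0, 1, 2, 3}.
Union: {0, 1, 2, 3, 4, 5}.
After c: {0, 1, 2, 3, 4, 5}.

{0, 1, 2, 3, 4, 5}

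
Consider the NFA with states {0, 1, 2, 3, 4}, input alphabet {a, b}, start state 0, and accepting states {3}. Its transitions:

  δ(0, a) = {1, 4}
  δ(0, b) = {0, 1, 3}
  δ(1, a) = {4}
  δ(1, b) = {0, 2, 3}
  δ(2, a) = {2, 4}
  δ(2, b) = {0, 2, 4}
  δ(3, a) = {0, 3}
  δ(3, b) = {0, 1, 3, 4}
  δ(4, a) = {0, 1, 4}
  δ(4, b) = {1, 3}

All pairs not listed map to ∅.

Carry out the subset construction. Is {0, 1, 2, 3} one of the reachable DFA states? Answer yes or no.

Start state of the DFA: {0}.
{0} --a--> {1, 4}  [new]
{0} --b--> {0, 1, 3}  [new]
{1, 4} --a--> {0, 1, 4}  [new]
{1, 4} --b--> {0, 1, 2, 3}  [new]
{0, 1, 3} --a--> {0, 1, 3, 4}  [new]
{0, 1, 3} --b--> {0, 1, 2, 3, 4}  [new]
{0, 1, 4} --a--> {0, 1, 4}  [seen]
{0, 1, 4} --b--> {0, 1, 2, 3}  [seen]
{0, 1, 2, 3} --a--> {0, 1, 2, 3, 4}  [seen]
{0, 1, 2, 3} --b--> {0, 1, 2, 3, 4}  [seen]
{0, 1, 3, 4} --a--> {0, 1, 3, 4}  [seen]
{0, 1, 3, 4} --b--> {0, 1, 2, 3, 4}  [seen]
{0, 1, 2, 3, 4} --a--> {0, 1, 2, 3, 4}  [seen]
{0, 1, 2, 3, 4} --b--> {0, 1, 2, 3, 4}  [seen]
Reachable DFA states: {0}, {1, 4}, {0, 1, 3}, {0, 1, 4}, {0, 1, 2, 3}, {0, 1, 3, 4}, {0, 1, 2, 3, 4}.
{0, 1, 2, 3} is among them.

yes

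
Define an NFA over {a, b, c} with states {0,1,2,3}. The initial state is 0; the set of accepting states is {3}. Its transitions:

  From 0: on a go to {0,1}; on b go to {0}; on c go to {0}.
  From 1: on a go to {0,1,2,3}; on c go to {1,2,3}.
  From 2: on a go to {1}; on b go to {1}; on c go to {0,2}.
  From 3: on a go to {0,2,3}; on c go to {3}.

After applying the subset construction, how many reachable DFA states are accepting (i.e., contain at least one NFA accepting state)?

1

Start state of the DFA: {0}.
{0} --a--> {0,1}  [new]
{0} --b--> {0}  [seen]
{0} --c--> {0}  [seen]
{0,1} --a--> {0,1,2,3}  [new]
{0,1} --b--> {0}  [seen]
{0,1} --c--> {0,1,2,3}  [seen]
{0,1,2,3} --a--> {0,1,2,3}  [seen]
{0,1,2,3} --b--> {0,1}  [seen]
{0,1,2,3} --c--> {0,1,2,3}  [seen]
Reachable DFA states: {0}, {0,1}, {0,1,2,3}.
Accepting DFA states (contain an NFA accepting state): {0,1,2,3}.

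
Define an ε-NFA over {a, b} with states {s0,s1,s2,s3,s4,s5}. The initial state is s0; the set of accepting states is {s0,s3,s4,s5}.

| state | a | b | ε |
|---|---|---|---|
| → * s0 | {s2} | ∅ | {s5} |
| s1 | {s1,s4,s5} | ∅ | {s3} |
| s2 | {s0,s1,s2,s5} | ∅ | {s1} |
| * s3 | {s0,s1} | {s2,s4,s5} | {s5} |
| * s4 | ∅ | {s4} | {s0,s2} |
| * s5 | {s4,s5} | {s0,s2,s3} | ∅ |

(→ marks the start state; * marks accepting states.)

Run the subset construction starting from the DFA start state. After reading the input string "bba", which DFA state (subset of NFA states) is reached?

Start: {s0,s5}.
δ(s0,b) = ∅; δ(s5,b) = {s0,s2,s3}.
Union: {s0,s2,s3}.
ε-closure gives {s0,s1,s2,s3,s5}.
After b: {s0,s1,s2,s3,s5}.
δ(s0,b) = ∅; δ(s1,b) = ∅; δ(s2,b) = ∅; δ(s3,b) = {s2,s4,s5}; δ(s5,b) = {s0,s2,s3}.
Union: {s0,s2,s3,s4,s5}.
ε-closure gives {s0,s1,s2,s3,s4,s5}.
After b: {s0,s1,s2,s3,s4,s5}.
δ(s0,a) = {s2}; δ(s1,a) = {s1,s4,s5}; δ(s2,a) = {s0,s1,s2,s5}; δ(s3,a) = {s0,s1}; δ(s4,a) = ∅; δ(s5,a) = {s4,s5}.
Union: {s0,s1,s2,s4,s5}.
ε-closure gives {s0,s1,s2,s3,s4,s5}.
After a: {s0,s1,s2,s3,s4,s5}.

{s0,s1,s2,s3,s4,s5}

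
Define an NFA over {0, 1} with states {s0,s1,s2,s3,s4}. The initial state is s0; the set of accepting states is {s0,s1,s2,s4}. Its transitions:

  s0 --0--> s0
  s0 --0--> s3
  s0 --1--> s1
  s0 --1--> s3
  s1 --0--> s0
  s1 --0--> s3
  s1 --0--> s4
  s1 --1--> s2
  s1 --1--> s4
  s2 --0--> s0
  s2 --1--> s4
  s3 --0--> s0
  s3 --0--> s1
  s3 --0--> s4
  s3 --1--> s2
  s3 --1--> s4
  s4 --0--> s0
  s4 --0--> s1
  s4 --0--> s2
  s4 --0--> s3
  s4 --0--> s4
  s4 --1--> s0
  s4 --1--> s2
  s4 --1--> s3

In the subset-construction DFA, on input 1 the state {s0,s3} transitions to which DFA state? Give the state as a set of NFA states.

{s1,s2,s3,s4}

δ(s0,1) = {s1,s3}; δ(s3,1) = {s2,s4}.
Union: {s1,s2,s3,s4}.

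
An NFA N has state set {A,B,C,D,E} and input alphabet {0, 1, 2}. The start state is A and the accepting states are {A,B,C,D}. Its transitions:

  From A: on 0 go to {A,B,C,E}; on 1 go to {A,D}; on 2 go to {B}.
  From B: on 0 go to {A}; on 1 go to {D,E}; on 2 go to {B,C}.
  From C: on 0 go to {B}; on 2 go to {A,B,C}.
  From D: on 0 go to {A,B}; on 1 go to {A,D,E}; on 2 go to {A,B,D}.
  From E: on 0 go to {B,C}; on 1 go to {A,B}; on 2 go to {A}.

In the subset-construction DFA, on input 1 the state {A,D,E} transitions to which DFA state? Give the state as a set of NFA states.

{A,B,D,E}

δ(A,1) = {A,D}; δ(D,1) = {A,D,E}; δ(E,1) = {A,B}.
Union: {A,B,D,E}.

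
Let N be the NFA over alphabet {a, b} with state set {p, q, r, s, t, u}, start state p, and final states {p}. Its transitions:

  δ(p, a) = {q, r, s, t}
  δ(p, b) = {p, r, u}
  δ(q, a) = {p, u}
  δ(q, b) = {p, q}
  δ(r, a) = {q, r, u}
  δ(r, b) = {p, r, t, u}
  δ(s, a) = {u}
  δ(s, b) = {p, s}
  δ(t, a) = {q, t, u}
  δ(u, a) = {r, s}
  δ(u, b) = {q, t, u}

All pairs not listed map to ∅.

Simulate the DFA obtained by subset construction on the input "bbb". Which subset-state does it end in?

{p, q, r, t, u}

Start: {p}.
δ(p,b) = {p, r, u}.
Union: {p, r, u}.
After b: {p, r, u}.
δ(p,b) = {p, r, u}; δ(r,b) = {p, r, t, u}; δ(u,b) = {q, t, u}.
Union: {p, q, r, t, u}.
After b: {p, q, r, t, u}.
δ(p,b) = {p, r, u}; δ(q,b) = {p, q}; δ(r,b) = {p, r, t, u}; δ(t,b) = ∅; δ(u,b) = {q, t, u}.
Union: {p, q, r, t, u}.
After b: {p, q, r, t, u}.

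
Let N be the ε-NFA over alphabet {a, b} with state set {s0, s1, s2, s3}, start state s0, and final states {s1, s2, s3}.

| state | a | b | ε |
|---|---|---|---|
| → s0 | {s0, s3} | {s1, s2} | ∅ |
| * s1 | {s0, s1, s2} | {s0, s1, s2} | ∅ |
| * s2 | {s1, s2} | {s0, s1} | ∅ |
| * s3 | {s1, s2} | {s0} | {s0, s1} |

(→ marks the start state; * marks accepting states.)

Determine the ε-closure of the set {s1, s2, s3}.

{s0, s1, s2, s3}

Begin with {s1, s2, s3}.
s3 →ε {s0, s1}; add s0.
ε-closure = {s0, s1, s2, s3}.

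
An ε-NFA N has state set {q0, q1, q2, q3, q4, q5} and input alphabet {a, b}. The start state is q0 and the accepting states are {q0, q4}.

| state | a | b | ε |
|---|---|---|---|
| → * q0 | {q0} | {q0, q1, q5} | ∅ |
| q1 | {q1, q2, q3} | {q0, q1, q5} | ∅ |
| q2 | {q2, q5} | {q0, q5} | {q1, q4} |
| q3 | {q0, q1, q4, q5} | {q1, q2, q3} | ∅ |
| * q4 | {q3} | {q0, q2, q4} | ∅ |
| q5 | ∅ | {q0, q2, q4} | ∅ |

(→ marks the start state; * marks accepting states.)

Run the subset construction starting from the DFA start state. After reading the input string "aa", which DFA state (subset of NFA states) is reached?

{q0}

Start: {q0}.
δ(q0,a) = {q0}.
Union: {q0}.
After a: {q0}.
δ(q0,a) = {q0}.
Union: {q0}.
After a: {q0}.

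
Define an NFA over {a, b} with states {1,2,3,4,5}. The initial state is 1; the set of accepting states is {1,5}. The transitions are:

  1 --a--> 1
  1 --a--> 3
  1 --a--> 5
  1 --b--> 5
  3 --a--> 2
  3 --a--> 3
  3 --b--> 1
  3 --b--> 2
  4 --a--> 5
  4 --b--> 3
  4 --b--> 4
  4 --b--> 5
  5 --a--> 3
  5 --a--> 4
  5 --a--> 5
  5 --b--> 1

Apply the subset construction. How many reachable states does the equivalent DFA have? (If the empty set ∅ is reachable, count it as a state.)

9

Start state of the DFA: {1}.
{1} --a--> {1,3,5}  [new]
{1} --b--> {5}  [new]
{1,3,5} --a--> {1,2,3,4,5}  [new]
{1,3,5} --b--> {1,2,5}  [new]
{5} --a--> {3,4,5}  [new]
{5} --b--> {1}  [seen]
{1,2,3,4,5} --a--> {1,2,3,4,5}  [seen]
{1,2,3,4,5} --b--> {1,2,3,4,5}  [seen]
{1,2,5} --a--> {1,3,4,5}  [new]
{1,2,5} --b--> {1,5}  [new]
{3,4,5} --a--> {2,3,4,5}  [new]
{3,4,5} --b--> {1,2,3,4,5}  [seen]
{1,3,4,5} --a--> {1,2,3,4,5}  [seen]
{1,3,4,5} --b--> {1,2,3,4,5}  [seen]
{1,5} --a--> {1,3,4,5}  [seen]
{1,5} --b--> {1,5}  [seen]
{2,3,4,5} --a--> {2,3,4,5}  [seen]
{2,3,4,5} --b--> {1,2,3,4,5}  [seen]
Reachable DFA states: {1}, {1,3,5}, {5}, {1,2,3,4,5}, {1,2,5}, {3,4,5}, {1,3,4,5}, {1,5}, {2,3,4,5}.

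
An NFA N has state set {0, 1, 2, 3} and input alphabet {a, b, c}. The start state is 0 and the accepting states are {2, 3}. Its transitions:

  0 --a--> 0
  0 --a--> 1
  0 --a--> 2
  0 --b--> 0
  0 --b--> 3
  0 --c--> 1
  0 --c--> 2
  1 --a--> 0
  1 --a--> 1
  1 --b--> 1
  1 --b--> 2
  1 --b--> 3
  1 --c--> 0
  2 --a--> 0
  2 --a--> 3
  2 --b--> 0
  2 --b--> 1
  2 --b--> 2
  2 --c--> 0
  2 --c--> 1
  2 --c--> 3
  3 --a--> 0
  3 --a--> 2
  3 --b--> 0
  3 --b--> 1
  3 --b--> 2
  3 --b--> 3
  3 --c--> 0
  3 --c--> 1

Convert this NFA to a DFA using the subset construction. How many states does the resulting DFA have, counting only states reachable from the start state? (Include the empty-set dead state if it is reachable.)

6

Start state of the DFA: {0}.
{0} --a--> {0, 1, 2}  [new]
{0} --b--> {0, 3}  [new]
{0} --c--> {1, 2}  [new]
{0, 1, 2} --a--> {0, 1, 2, 3}  [new]
{0, 1, 2} --b--> {0, 1, 2, 3}  [seen]
{0, 1, 2} --c--> {0, 1, 2, 3}  [seen]
{0, 3} --a--> {0, 1, 2}  [seen]
{0, 3} --b--> {0, 1, 2, 3}  [seen]
{0, 3} --c--> {0, 1, 2}  [seen]
{1, 2} --a--> {0, 1, 3}  [new]
{1, 2} --b--> {0, 1, 2, 3}  [seen]
{1, 2} --c--> {0, 1, 3}  [seen]
{0, 1, 2, 3} --a--> {0, 1, 2, 3}  [seen]
{0, 1, 2, 3} --b--> {0, 1, 2, 3}  [seen]
{0, 1, 2, 3} --c--> {0, 1, 2, 3}  [seen]
{0, 1, 3} --a--> {0, 1, 2}  [seen]
{0, 1, 3} --b--> {0, 1, 2, 3}  [seen]
{0, 1, 3} --c--> {0, 1, 2}  [seen]
Reachable DFA states: {0}, {0, 1, 2}, {0, 3}, {1, 2}, {0, 1, 2, 3}, {0, 1, 3}.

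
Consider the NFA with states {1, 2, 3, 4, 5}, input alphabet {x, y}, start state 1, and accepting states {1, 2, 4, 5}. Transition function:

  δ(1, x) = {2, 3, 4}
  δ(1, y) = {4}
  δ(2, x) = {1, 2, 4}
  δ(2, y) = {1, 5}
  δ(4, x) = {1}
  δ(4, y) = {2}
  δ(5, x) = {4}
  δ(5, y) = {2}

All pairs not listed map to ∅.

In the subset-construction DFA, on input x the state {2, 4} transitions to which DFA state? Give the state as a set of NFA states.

{1, 2, 4}

δ(2,x) = {1, 2, 4}; δ(4,x) = {1}.
Union: {1, 2, 4}.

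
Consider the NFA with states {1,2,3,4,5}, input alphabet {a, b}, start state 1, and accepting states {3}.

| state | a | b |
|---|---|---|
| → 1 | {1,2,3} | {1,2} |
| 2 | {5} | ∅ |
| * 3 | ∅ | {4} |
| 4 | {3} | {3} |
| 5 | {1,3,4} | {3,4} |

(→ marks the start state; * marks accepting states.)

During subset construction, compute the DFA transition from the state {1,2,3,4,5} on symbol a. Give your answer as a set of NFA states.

{1,2,3,4,5}

δ(1,a) = {1,2,3}; δ(2,a) = {5}; δ(3,a) = ∅; δ(4,a) = {3}; δ(5,a) = {1,3,4}.
Union: {1,2,3,4,5}.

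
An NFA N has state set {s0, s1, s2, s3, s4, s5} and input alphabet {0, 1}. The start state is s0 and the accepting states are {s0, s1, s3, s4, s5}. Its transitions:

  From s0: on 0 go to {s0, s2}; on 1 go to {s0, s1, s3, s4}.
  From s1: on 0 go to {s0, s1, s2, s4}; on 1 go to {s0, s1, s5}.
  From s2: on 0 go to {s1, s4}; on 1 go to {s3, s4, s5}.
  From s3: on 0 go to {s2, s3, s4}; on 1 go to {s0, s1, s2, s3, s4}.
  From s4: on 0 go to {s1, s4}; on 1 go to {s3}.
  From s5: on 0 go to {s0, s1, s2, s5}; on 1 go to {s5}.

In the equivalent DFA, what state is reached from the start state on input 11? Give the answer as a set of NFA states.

Start: {s0}.
δ(s0,1) = {s0, s1, s3, s4}.
Union: {s0, s1, s3, s4}.
After 1: {s0, s1, s3, s4}.
δ(s0,1) = {s0, s1, s3, s4}; δ(s1,1) = {s0, s1, s5}; δ(s3,1) = {s0, s1, s2, s3, s4}; δ(s4,1) = {s3}.
Union: {s0, s1, s2, s3, s4, s5}.
After 1: {s0, s1, s2, s3, s4, s5}.

{s0, s1, s2, s3, s4, s5}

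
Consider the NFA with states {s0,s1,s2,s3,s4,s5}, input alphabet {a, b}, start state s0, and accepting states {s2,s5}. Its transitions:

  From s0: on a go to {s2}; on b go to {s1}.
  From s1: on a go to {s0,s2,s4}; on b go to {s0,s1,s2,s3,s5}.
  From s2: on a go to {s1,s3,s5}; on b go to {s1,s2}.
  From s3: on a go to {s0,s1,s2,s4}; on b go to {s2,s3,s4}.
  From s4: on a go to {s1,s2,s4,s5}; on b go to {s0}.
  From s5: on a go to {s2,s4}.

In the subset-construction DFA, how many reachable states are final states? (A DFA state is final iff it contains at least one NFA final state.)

Start state of the DFA: {s0}.
{s0} --a--> {s2}  [new]
{s0} --b--> {s1}  [new]
{s2} --a--> {s1,s3,s5}  [new]
{s2} --b--> {s1,s2}  [new]
{s1} --a--> {s0,s2,s4}  [new]
{s1} --b--> {s0,s1,s2,s3,s5}  [new]
{s1,s3,s5} --a--> {s0,s1,s2,s4}  [new]
{s1,s3,s5} --b--> {s0,s1,s2,s3,s4,s5}  [new]
{s1,s2} --a--> {s0,s1,s2,s3,s4,s5}  [seen]
{s1,s2} --b--> {s0,s1,s2,s3,s5}  [seen]
{s0,s2,s4} --a--> {s1,s2,s3,s4,s5}  [new]
{s0,s2,s4} --b--> {s0,s1,s2}  [new]
{s0,s1,s2,s3,s5} --a--> {s0,s1,s2,s3,s4,s5}  [seen]
{s0,s1,s2,s3,s5} --b--> {s0,s1,s2,s3,s4,s5}  [seen]
{s0,s1,s2,s4} --a--> {s0,s1,s2,s3,s4,s5}  [seen]
{s0,s1,s2,s4} --b--> {s0,s1,s2,s3,s5}  [seen]
{s0,s1,s2,s3,s4,s5} --a--> {s0,s1,s2,s3,s4,s5}  [seen]
{s0,s1,s2,s3,s4,s5} --b--> {s0,s1,s2,s3,s4,s5}  [seen]
{s1,s2,s3,s4,s5} --a--> {s0,s1,s2,s3,s4,s5}  [seen]
{s1,s2,s3,s4,s5} --b--> {s0,s1,s2,s3,s4,s5}  [seen]
{s0,s1,s2} --a--> {s0,s1,s2,s3,s4,s5}  [seen]
{s0,s1,s2} --b--> {s0,s1,s2,s3,s5}  [seen]
Reachable DFA states: {s0}, {s2}, {s1}, {s1,s3,s5}, {s1,s2}, {s0,s2,s4}, {s0,s1,s2,s3,s5}, {s0,s1,s2,s4}, {s0,s1,s2,s3,s4,s5}, {s1,s2,s3,s4,s5}, {s0,s1,s2}.
Accepting DFA states (contain an NFA accepting state): {s2}, {s1,s3,s5}, {s1,s2}, {s0,s2,s4}, {s0,s1,s2,s3,s5}, {s0,s1,s2,s4}, {s0,s1,s2,s3,s4,s5}, {s1,s2,s3,s4,s5}, {s0,s1,s2}.

9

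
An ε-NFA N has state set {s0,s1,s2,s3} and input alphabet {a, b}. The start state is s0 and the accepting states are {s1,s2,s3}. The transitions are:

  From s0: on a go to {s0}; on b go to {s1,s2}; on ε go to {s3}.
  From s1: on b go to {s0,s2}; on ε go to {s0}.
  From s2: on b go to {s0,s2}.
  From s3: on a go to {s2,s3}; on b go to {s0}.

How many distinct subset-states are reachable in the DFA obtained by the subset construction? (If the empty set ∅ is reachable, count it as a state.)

3

Start state of the DFA: {s0,s3} (ε-closure of the NFA start).
{s0,s3} --a--> {s0,s2,s3}  [new]
{s0,s3} --b--> {s0,s1,s2,s3}  [new]
{s0,s2,s3} --a--> {s0,s2,s3}  [seen]
{s0,s2,s3} --b--> {s0,s1,s2,s3}  [seen]
{s0,s1,s2,s3} --a--> {s0,s2,s3}  [seen]
{s0,s1,s2,s3} --b--> {s0,s1,s2,s3}  [seen]
Reachable DFA states: {s0,s3}, {s0,s2,s3}, {s0,s1,s2,s3}.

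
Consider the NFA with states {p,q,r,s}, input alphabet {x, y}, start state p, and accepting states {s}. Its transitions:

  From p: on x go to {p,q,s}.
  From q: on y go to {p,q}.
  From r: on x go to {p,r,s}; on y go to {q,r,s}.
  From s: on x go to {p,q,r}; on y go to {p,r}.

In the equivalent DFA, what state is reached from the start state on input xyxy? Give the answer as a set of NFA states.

{p,q,r,s}

Start: {p}.
δ(p,x) = {p,q,s}.
Union: {p,q,s}.
After x: {p,q,s}.
δ(p,y) = ∅; δ(q,y) = {p,q}; δ(s,y) = {p,r}.
Union: {p,q,r}.
After y: {p,q,r}.
δ(p,x) = {p,q,s}; δ(q,x) = ∅; δ(r,x) = {p,r,s}.
Union: {p,q,r,s}.
After x: {p,q,r,s}.
δ(p,y) = ∅; δ(q,y) = {p,q}; δ(r,y) = {q,r,s}; δ(s,y) = {p,r}.
Union: {p,q,r,s}.
After y: {p,q,r,s}.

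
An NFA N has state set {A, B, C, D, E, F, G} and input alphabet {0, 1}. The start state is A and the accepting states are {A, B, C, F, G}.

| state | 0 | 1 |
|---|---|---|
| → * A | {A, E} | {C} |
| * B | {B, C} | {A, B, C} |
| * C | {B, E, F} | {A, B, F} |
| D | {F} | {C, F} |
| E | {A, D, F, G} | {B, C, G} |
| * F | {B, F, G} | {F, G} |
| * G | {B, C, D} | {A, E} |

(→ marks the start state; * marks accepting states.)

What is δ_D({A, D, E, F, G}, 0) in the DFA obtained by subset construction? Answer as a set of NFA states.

{A, B, C, D, E, F, G}

δ(A,0) = {A, E}; δ(D,0) = {F}; δ(E,0) = {A, D, F, G}; δ(F,0) = {B, F, G}; δ(G,0) = {B, C, D}.
Union: {A, B, C, D, E, F, G}.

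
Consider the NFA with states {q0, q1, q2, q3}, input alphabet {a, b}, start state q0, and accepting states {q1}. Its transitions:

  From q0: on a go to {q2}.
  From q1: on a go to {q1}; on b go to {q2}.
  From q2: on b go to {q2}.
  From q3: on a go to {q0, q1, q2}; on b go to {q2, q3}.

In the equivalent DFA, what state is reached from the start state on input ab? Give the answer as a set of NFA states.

{q2}

Start: {q0}.
δ(q0,a) = {q2}.
Union: {q2}.
After a: {q2}.
δ(q2,b) = {q2}.
Union: {q2}.
After b: {q2}.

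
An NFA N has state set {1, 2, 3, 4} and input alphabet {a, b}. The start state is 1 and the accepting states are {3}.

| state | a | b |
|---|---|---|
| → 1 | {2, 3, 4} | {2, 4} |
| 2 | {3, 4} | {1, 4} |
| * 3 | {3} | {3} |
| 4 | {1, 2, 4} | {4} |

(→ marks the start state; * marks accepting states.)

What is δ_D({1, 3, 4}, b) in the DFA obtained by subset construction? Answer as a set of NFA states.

{2, 3, 4}

δ(1,b) = {2, 4}; δ(3,b) = {3}; δ(4,b) = {4}.
Union: {2, 3, 4}.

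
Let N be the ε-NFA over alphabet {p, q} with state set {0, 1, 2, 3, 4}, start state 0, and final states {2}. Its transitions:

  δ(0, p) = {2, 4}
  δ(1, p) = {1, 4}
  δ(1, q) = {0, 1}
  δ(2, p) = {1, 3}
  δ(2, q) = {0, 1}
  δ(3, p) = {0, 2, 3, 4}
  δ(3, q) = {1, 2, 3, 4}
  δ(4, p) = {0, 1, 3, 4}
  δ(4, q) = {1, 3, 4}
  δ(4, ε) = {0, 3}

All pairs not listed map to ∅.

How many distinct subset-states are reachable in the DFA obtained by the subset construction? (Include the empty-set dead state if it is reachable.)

Start state of the DFA: {0} (ε-closure of the NFA start).
{0} --p--> {0, 2, 3, 4}  [new]
{0} --q--> ∅  [new]
{0, 2, 3, 4} --p--> {0, 1, 2, 3, 4}  [new]
{0, 2, 3, 4} --q--> {0, 1, 2, 3, 4}  [seen]
∅ --p--> ∅  [seen]
∅ --q--> ∅  [seen]
{0, 1, 2, 3, 4} --p--> {0, 1, 2, 3, 4}  [seen]
{0, 1, 2, 3, 4} --q--> {0, 1, 2, 3, 4}  [seen]
Reachable DFA states: {0}, {0, 2, 3, 4}, ∅, {0, 1, 2, 3, 4}.

4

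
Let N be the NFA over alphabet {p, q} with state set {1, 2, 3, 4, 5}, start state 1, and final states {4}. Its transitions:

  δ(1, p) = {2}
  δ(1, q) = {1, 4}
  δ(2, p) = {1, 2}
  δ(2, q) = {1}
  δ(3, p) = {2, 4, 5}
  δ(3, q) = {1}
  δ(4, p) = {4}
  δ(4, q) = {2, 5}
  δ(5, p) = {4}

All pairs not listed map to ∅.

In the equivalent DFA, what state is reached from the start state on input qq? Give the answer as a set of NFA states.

Start: {1}.
δ(1,q) = {1, 4}.
Union: {1, 4}.
After q: {1, 4}.
δ(1,q) = {1, 4}; δ(4,q) = {2, 5}.
Union: {1, 2, 4, 5}.
After q: {1, 2, 4, 5}.

{1, 2, 4, 5}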